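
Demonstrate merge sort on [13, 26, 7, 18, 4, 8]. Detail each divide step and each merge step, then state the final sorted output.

Merge sort trace:

Split: [13, 26, 7, 18, 4, 8] -> [13, 26, 7] and [18, 4, 8]
  Split: [13, 26, 7] -> [13] and [26, 7]
    Split: [26, 7] -> [26] and [7]
    Merge: [26] + [7] -> [7, 26]
  Merge: [13] + [7, 26] -> [7, 13, 26]
  Split: [18, 4, 8] -> [18] and [4, 8]
    Split: [4, 8] -> [4] and [8]
    Merge: [4] + [8] -> [4, 8]
  Merge: [18] + [4, 8] -> [4, 8, 18]
Merge: [7, 13, 26] + [4, 8, 18] -> [4, 7, 8, 13, 18, 26]

Final sorted array: [4, 7, 8, 13, 18, 26]

The merge sort proceeds by recursively splitting the array and merging sorted halves.
After all merges, the sorted array is [4, 7, 8, 13, 18, 26].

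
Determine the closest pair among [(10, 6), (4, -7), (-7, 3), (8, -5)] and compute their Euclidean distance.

Computing all pairwise distances among 4 points:

d((10, 6), (4, -7)) = 14.3178
d((10, 6), (-7, 3)) = 17.2627
d((10, 6), (8, -5)) = 11.1803
d((4, -7), (-7, 3)) = 14.8661
d((4, -7), (8, -5)) = 4.4721 <-- minimum
d((-7, 3), (8, -5)) = 17.0

Closest pair: (4, -7) and (8, -5) with distance 4.4721

The closest pair is (4, -7) and (8, -5) with Euclidean distance 4.4721. For 4 points, brute-force pairwise comparison is shown above. For large n, the divide-and-conquer algorithm (sort by x, recurse on halves, check the dividing strip) achieves O(n log n).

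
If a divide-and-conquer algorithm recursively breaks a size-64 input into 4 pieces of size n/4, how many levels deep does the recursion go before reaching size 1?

For divide and conquer with division factor 4:

Problem sizes at each level:
Level 0: 64
Level 1: 16
Level 2: 4
Level 3: 1

The root is level 0 and the size-1 base case is level 3 (the tree spans levels 0 through 3, i.e. 4 levels counting the root), so the depth is the number of divisions: log_4(64) = 3

The recursion tree depth is log_4(64) = 3. At each level, the problem size is divided by 4, so it takes 3 divisions to reduce to a base case of size 1. The algorithm makes 4 recursive calls at each level.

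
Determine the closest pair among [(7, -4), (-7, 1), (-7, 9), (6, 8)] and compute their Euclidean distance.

Computing all pairwise distances among 4 points:

d((7, -4), (-7, 1)) = 14.8661
d((7, -4), (-7, 9)) = 19.105
d((7, -4), (6, 8)) = 12.0416
d((-7, 1), (-7, 9)) = 8.0 <-- minimum
d((-7, 1), (6, 8)) = 14.7648
d((-7, 9), (6, 8)) = 13.0384

Closest pair: (-7, 1) and (-7, 9) with distance 8.0

The closest pair is (-7, 1) and (-7, 9) with Euclidean distance 8.0. For 4 points, brute-force pairwise comparison is shown above. For large n, the divide-and-conquer algorithm (sort by x, recurse on halves, check the dividing strip) achieves O(n log n).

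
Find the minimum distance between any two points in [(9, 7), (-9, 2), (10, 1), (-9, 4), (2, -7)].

Computing all pairwise distances among 5 points:

d((9, 7), (-9, 2)) = 18.6815
d((9, 7), (10, 1)) = 6.0828
d((9, 7), (-9, 4)) = 18.2483
d((9, 7), (2, -7)) = 15.6525
d((-9, 2), (10, 1)) = 19.0263
d((-9, 2), (-9, 4)) = 2.0 <-- minimum
d((-9, 2), (2, -7)) = 14.2127
d((10, 1), (-9, 4)) = 19.2354
d((10, 1), (2, -7)) = 11.3137
d((-9, 4), (2, -7)) = 15.5563

Closest pair: (-9, 2) and (-9, 4) with distance 2.0

The closest pair is (-9, 2) and (-9, 4) with Euclidean distance 2.0. For 5 points, brute-force pairwise comparison is shown above. For large n, the divide-and-conquer algorithm (sort by x, recurse on halves, check the dividing strip) achieves O(n log n).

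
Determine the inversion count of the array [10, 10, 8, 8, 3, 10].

Finding inversions in [10, 10, 8, 8, 3, 10]:

(0, 2): arr[0]=10 > arr[2]=8
(0, 3): arr[0]=10 > arr[3]=8
(0, 4): arr[0]=10 > arr[4]=3
(1, 2): arr[1]=10 > arr[2]=8
(1, 3): arr[1]=10 > arr[3]=8
(1, 4): arr[1]=10 > arr[4]=3
(2, 4): arr[2]=8 > arr[4]=3
(3, 4): arr[3]=8 > arr[4]=3

Total inversions: 8

The array has 8 inversion(s): (0,2), (0,3), (0,4), (1,2), (1,3), (1,4), (2,4), (3,4). Each pair (i,j) satisfies i < j and arr[i] > arr[j].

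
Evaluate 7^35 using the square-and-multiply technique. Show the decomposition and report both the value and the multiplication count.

Computing 7^35 by squaring (build up from 7^1; each line after the first costs one multiplication):

7^1 = 7
7^2 = (7^1)^2 = 7^2 = 49
7^4 = (7^2)^2 = 49^2 = 2401
7^8 = (7^4)^2 = 2401^2 = 5764801
7^16 = (7^8)^2 = 5764801^2 = 33232930569601
7^17 = 7 * 7^16 = 7 * 33232930569601 = 232630513987207
7^34 = (7^17)^2 = 232630513987207^2 = 54116956037952111668959660849
7^35 = 7 * 7^34 = 7 * 54116956037952111668959660849 = 378818692265664781682717625943

Result: 378818692265664781682717625943
Multiplications needed: 7 (7 lines after 7^1)

7^35 = 378818692265664781682717625943. Using exponentiation by squaring, this requires 7 multiplications. The key idea: if the exponent is even, square the half-power; if odd, multiply by the base once.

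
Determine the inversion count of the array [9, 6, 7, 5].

Finding inversions in [9, 6, 7, 5]:

(0, 1): arr[0]=9 > arr[1]=6
(0, 2): arr[0]=9 > arr[2]=7
(0, 3): arr[0]=9 > arr[3]=5
(1, 3): arr[1]=6 > arr[3]=5
(2, 3): arr[2]=7 > arr[3]=5

Total inversions: 5

The array has 5 inversion(s): (0,1), (0,2), (0,3), (1,3), (2,3). Each pair (i,j) satisfies i < j and arr[i] > arr[j].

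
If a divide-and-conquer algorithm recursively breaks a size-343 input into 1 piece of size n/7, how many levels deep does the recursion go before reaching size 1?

For divide and conquer with division factor 7:

Problem sizes at each level:
Level 0: 343
Level 1: 49
Level 2: 7
Level 3: 1

The root is level 0 and the size-1 base case is level 3 (the tree spans levels 0 through 3, i.e. 4 levels counting the root), so the depth is the number of divisions: log_7(343) = 3

The recursion tree depth is log_7(343) = 3. At each level, the problem size is divided by 7, so it takes 3 divisions to reduce to a base case of size 1. The algorithm makes 1 recursive call at each level.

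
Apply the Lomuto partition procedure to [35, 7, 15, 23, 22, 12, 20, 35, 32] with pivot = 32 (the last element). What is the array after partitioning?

Lomuto partition with pivot = 32:

Initial array: [35, 7, 15, 23, 22, 12, 20, 35, 32]

arr[0]=35 > 32: no swap
arr[1]=7 <= 32: swap with position 0, array becomes [7, 35, 15, 23, 22, 12, 20, 35, 32]
arr[2]=15 <= 32: swap with position 1, array becomes [7, 15, 35, 23, 22, 12, 20, 35, 32]
arr[3]=23 <= 32: swap with position 2, array becomes [7, 15, 23, 35, 22, 12, 20, 35, 32]
arr[4]=22 <= 32: swap with position 3, array becomes [7, 15, 23, 22, 35, 12, 20, 35, 32]
arr[5]=12 <= 32: swap with position 4, array becomes [7, 15, 23, 22, 12, 35, 20, 35, 32]
arr[6]=20 <= 32: swap with position 5, array becomes [7, 15, 23, 22, 12, 20, 35, 35, 32]
arr[7]=35 > 32: no swap

Place pivot at position 6: [7, 15, 23, 22, 12, 20, 32, 35, 35]
Pivot position: 6

After partitioning with pivot 32, the array becomes [7, 15, 23, 22, 12, 20, 32, 35, 35]. The pivot is placed at index 6. All elements to the left of the pivot are <= 32, and all elements to the right are > 32.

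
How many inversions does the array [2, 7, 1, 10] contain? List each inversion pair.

Finding inversions in [2, 7, 1, 10]:

(0, 2): arr[0]=2 > arr[2]=1
(1, 2): arr[1]=7 > arr[2]=1

Total inversions: 2

The array has 2 inversion(s): (0,2), (1,2). Each pair (i,j) satisfies i < j and arr[i] > arr[j].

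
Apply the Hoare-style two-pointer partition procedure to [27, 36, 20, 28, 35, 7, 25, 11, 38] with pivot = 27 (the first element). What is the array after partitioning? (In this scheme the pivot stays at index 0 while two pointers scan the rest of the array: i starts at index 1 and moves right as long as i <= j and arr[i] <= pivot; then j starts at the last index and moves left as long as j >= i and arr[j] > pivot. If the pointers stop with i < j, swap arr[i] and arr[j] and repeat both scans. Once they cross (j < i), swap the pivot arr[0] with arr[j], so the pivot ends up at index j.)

Hoare-style two-pointer partition with pivot = 27:

Initial array: [27, 36, 20, 28, 35, 7, 25, 11, 38]

Pointers start at i = 1, j = 8.
i stops at index 1 (arr[1]=36 > 27), j stops at index 7 (arr[7]=11 <= 27): swap arr[1] and arr[7], array becomes [27, 11, 20, 28, 35, 7, 25, 36, 38]
i stops at index 3 (arr[3]=28 > 27), j stops at index 6 (arr[6]=25 <= 27): swap arr[3] and arr[6], array becomes [27, 11, 20, 25, 35, 7, 28, 36, 38]
i stops at index 4 (arr[4]=35 > 27), j stops at index 5 (arr[5]=7 <= 27): swap arr[4] and arr[5], array becomes [27, 11, 20, 25, 7, 35, 28, 36, 38]
i ends at 5, j ends at 4: the pointers have crossed (j < i), so scanning stops.

Swap pivot arr[0] with arr[4] to place pivot at position 4: [7, 11, 20, 25, 27, 35, 28, 36, 38]
Pivot position: 4

After partitioning with pivot 27, the array becomes [7, 11, 20, 25, 27, 35, 28, 36, 38]. The pivot is placed at index 4. All elements to the left of the pivot are <= 27, and all elements to the right are > 27.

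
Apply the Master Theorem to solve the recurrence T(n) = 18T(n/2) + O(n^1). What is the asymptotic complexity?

Master Theorem for T(n) = 18T(n/2) + O(n^1):

a = 18, b = 2, c = 1
log_b(a) = log_2(18) = 4.1699

Case 1: c = 1 < log_2(18) = 4.1699
T(n) = O(n^(log_2 18))

For T(n) = 18T(n/2) + O(n^1): log_2(18) = 4.1699. This is Case 1 of the Master Theorem (c < log_b(a), work dominated by leaves), giving O(n^(log_2 18)).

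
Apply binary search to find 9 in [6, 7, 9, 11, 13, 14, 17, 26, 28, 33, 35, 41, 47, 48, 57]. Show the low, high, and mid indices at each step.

Binary search for 9 in [6, 7, 9, 11, 13, 14, 17, 26, 28, 33, 35, 41, 47, 48, 57]:

lo=0, hi=14, mid=7, arr[mid]=26 -> 26 > 9, search left half
lo=0, hi=6, mid=3, arr[mid]=11 -> 11 > 9, search left half
lo=0, hi=2, mid=1, arr[mid]=7 -> 7 < 9, search right half
lo=2, hi=2, mid=2, arr[mid]=9 -> Found target at index 2!

Binary search finds 9 at index 2 after 4 comparisons. The search repeatedly halves the search space by comparing with the middle element.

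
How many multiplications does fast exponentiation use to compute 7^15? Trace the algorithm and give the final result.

Computing 7^15 by squaring (build up from 7^1; each line after the first costs one multiplication):

7^1 = 7
7^2 = (7^1)^2 = 7^2 = 49
7^3 = 7 * 7^2 = 7 * 49 = 343
7^6 = (7^3)^2 = 343^2 = 117649
7^7 = 7 * 7^6 = 7 * 117649 = 823543
7^14 = (7^7)^2 = 823543^2 = 678223072849
7^15 = 7 * 7^14 = 7 * 678223072849 = 4747561509943

Result: 4747561509943
Multiplications needed: 6 (6 lines after 7^1)

7^15 = 4747561509943. Using exponentiation by squaring, this requires 6 multiplications. The key idea: if the exponent is even, square the half-power; if odd, multiply by the base once.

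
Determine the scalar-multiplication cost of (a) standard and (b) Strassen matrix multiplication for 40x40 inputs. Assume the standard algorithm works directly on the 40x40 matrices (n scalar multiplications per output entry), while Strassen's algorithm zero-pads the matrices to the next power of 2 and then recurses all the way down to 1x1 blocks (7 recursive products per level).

Matrix multiplication for 40x40 matrices:

Strassen's algorithm requires power-of-2 dimensions. Pad 40x40 to 64x64 (next power of 2).

Standard algorithm: 40^3 = 64000 multiplications
Strassen's algorithm: 7^(log2(64)) = 7^6 = 117649 multiplications
Difference: 64000 - 117649 = -53649 (Strassen uses MORE here due to padding overhead — for small or just-over-power-of-2 n, padding can outweigh the per-level savings)

Standard: 64000 multiplications (40^3). Strassen: 117649 multiplications (7^6, after padding to 64x64). Strassen reduces 8 recursive multiplications to 7 at each level.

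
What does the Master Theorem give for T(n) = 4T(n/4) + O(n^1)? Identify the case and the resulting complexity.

Master Theorem for T(n) = 4T(n/4) + O(n^1):

a = 4, b = 4, c = 1
log_b(a) = log_4(4) = 1.0000

Case 2: c = 1 = log_4(4) = 1.0000
T(n) = O(n^1 log n) = O(n log n)

For T(n) = 4T(n/4) + O(n^1): log_4(4) = 1.0000. This is Case 2 of the Master Theorem (c = log_b(a), equal work at all levels), giving O(n log n).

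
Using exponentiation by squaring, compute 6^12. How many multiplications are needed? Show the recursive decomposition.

Computing 6^12 by squaring (build up from 6^1; each line after the first costs one multiplication):

6^1 = 6
6^2 = (6^1)^2 = 6^2 = 36
6^3 = 6 * 6^2 = 6 * 36 = 216
6^6 = (6^3)^2 = 216^2 = 46656
6^12 = (6^6)^2 = 46656^2 = 2176782336

Result: 2176782336
Multiplications needed: 4 (4 lines after 6^1)

6^12 = 2176782336. Using exponentiation by squaring, this requires 4 multiplications. The key idea: if the exponent is even, square the half-power; if odd, multiply by the base once.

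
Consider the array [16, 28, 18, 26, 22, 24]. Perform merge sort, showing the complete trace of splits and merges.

Merge sort trace:

Split: [16, 28, 18, 26, 22, 24] -> [16, 28, 18] and [26, 22, 24]
  Split: [16, 28, 18] -> [16] and [28, 18]
    Split: [28, 18] -> [28] and [18]
    Merge: [28] + [18] -> [18, 28]
  Merge: [16] + [18, 28] -> [16, 18, 28]
  Split: [26, 22, 24] -> [26] and [22, 24]
    Split: [22, 24] -> [22] and [24]
    Merge: [22] + [24] -> [22, 24]
  Merge: [26] + [22, 24] -> [22, 24, 26]
Merge: [16, 18, 28] + [22, 24, 26] -> [16, 18, 22, 24, 26, 28]

Final sorted array: [16, 18, 22, 24, 26, 28]

The merge sort proceeds by recursively splitting the array and merging sorted halves.
After all merges, the sorted array is [16, 18, 22, 24, 26, 28].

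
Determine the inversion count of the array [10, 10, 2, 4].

Finding inversions in [10, 10, 2, 4]:

(0, 2): arr[0]=10 > arr[2]=2
(0, 3): arr[0]=10 > arr[3]=4
(1, 2): arr[1]=10 > arr[2]=2
(1, 3): arr[1]=10 > arr[3]=4

Total inversions: 4

The array has 4 inversion(s): (0,2), (0,3), (1,2), (1,3). Each pair (i,j) satisfies i < j and arr[i] > arr[j].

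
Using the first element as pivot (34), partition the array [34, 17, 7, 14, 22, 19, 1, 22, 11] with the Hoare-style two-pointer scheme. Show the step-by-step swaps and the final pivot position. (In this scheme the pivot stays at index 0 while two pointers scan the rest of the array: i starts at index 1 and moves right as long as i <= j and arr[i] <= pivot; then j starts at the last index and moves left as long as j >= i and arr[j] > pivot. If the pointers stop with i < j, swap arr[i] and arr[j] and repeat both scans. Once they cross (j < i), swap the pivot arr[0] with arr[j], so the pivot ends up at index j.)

Hoare-style two-pointer partition with pivot = 34:

Initial array: [34, 17, 7, 14, 22, 19, 1, 22, 11]

Pointers start at i = 1, j = 8.
i ends at 9, j ends at 8: the pointers have crossed (j < i), so scanning stops.

Swap pivot arr[0] with arr[8] to place pivot at position 8: [11, 17, 7, 14, 22, 19, 1, 22, 34]
Pivot position: 8

After partitioning with pivot 34, the array becomes [11, 17, 7, 14, 22, 19, 1, 22, 34]. The pivot is placed at index 8. All elements to the left of the pivot are <= 34, and all elements to the right are > 34.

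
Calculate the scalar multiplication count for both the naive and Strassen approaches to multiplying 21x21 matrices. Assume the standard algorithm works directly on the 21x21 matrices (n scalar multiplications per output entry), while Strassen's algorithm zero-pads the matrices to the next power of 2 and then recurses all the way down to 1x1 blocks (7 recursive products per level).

Matrix multiplication for 21x21 matrices:

Strassen's algorithm requires power-of-2 dimensions. Pad 21x21 to 32x32 (next power of 2).

Standard algorithm: 21^3 = 9261 multiplications
Strassen's algorithm: 7^(log2(32)) = 7^5 = 16807 multiplications
Difference: 9261 - 16807 = -7546 (Strassen uses MORE here due to padding overhead — for small or just-over-power-of-2 n, padding can outweigh the per-level savings)

Standard: 9261 multiplications (21^3). Strassen: 16807 multiplications (7^5, after padding to 32x32). Strassen reduces 8 recursive multiplications to 7 at each level.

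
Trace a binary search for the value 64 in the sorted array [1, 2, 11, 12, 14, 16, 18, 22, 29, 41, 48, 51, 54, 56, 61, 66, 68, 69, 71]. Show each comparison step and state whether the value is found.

Binary search for 64 in [1, 2, 11, 12, 14, 16, 18, 22, 29, 41, 48, 51, 54, 56, 61, 66, 68, 69, 71]:

lo=0, hi=18, mid=9, arr[mid]=41 -> 41 < 64, search right half
lo=10, hi=18, mid=14, arr[mid]=61 -> 61 < 64, search right half
lo=15, hi=18, mid=16, arr[mid]=68 -> 68 > 64, search left half
lo=15, hi=15, mid=15, arr[mid]=66 -> 66 > 64, search left half
lo=15 > hi=14, target 64 not found

Binary search determines that 64 is not in the array after 4 comparisons. The search space was exhausted without finding the target.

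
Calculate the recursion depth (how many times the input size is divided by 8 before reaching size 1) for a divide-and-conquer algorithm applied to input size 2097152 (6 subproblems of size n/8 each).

For divide and conquer with division factor 8:

Problem sizes at each level:
Level 0: 2097152
Level 1: 262144
Level 2: 32768
Level 3: 4096
Level 4: 512
Level 5: 64
Level 6: 8
Level 7: 1

The root is level 0 and the size-1 base case is level 7 (the tree spans levels 0 through 7, i.e. 8 levels counting the root), so the depth is the number of divisions: log_8(2097152) = 7

The recursion tree depth is log_8(2097152) = 7. At each level, the problem size is divided by 8, so it takes 7 divisions to reduce to a base case of size 1. The algorithm makes 6 recursive calls at each level.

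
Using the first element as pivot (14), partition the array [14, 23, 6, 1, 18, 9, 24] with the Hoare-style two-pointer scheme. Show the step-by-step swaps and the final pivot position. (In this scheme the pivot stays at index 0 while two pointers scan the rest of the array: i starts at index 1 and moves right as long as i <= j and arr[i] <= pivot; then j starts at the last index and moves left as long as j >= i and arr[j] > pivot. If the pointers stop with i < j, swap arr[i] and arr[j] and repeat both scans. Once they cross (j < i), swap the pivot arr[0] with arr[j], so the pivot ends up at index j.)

Hoare-style two-pointer partition with pivot = 14:

Initial array: [14, 23, 6, 1, 18, 9, 24]

Pointers start at i = 1, j = 6.
i stops at index 1 (arr[1]=23 > 14), j stops at index 5 (arr[5]=9 <= 14): swap arr[1] and arr[5], array becomes [14, 9, 6, 1, 18, 23, 24]
i ends at 4, j ends at 3: the pointers have crossed (j < i), so scanning stops.

Swap pivot arr[0] with arr[3] to place pivot at position 3: [1, 9, 6, 14, 18, 23, 24]
Pivot position: 3

After partitioning with pivot 14, the array becomes [1, 9, 6, 14, 18, 23, 24]. The pivot is placed at index 3. All elements to the left of the pivot are <= 14, and all elements to the right are > 14.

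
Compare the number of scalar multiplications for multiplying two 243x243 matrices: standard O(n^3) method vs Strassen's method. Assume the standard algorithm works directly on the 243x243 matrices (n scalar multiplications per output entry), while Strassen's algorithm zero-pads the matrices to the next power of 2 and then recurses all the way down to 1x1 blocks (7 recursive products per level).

Matrix multiplication for 243x243 matrices:

Strassen's algorithm requires power-of-2 dimensions. Pad 243x243 to 256x256 (next power of 2).

Standard algorithm: 243^3 = 14348907 multiplications
Strassen's algorithm: 7^(log2(256)) = 7^8 = 5764801 multiplications
Savings: 14348907 - 5764801 = 8584106 multiplications

Standard: 14348907 multiplications (243^3). Strassen: 5764801 multiplications (7^8, after padding to 256x256). Strassen reduces 8 recursive multiplications to 7 at each level.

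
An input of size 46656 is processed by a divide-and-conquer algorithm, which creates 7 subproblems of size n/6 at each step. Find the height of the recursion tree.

For divide and conquer with division factor 6:

Problem sizes at each level:
Level 0: 46656
Level 1: 7776
Level 2: 1296
Level 3: 216
Level 4: 36
Level 5: 6
Level 6: 1

The root is level 0 and the size-1 base case is level 6 (the tree spans levels 0 through 6, i.e. 7 levels counting the root), so the depth is the number of divisions: log_6(46656) = 6

The recursion tree depth is log_6(46656) = 6. At each level, the problem size is divided by 6, so it takes 6 divisions to reduce to a base case of size 1. The algorithm makes 7 recursive calls at each level.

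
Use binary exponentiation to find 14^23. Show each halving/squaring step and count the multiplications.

Computing 14^23 by squaring (build up from 14^1; each line after the first costs one multiplication):

14^1 = 14
14^2 = (14^1)^2 = 14^2 = 196
14^4 = (14^2)^2 = 196^2 = 38416
14^5 = 14 * 14^4 = 14 * 38416 = 537824
14^10 = (14^5)^2 = 537824^2 = 289254654976
14^11 = 14 * 14^10 = 14 * 289254654976 = 4049565169664
14^22 = (14^11)^2 = 4049565169664^2 = 16398978063355821105872896
14^23 = 14 * 14^22 = 14 * 16398978063355821105872896 = 229585692886981495482220544

Result: 229585692886981495482220544
Multiplications needed: 7 (7 lines after 14^1)

14^23 = 229585692886981495482220544. Using exponentiation by squaring, this requires 7 multiplications. The key idea: if the exponent is even, square the half-power; if odd, multiply by the base once.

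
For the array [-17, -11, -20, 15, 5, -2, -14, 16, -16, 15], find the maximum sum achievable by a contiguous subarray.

Using Kadane's algorithm on [-17, -11, -20, 15, 5, -2, -14, 16, -16, 15]:

Scanning through the array:
Position 1 (value -11): max_ending_here = -11, max_so_far = -11
Position 2 (value -20): max_ending_here = -20, max_so_far = -11
Position 3 (value 15): max_ending_here = 15, max_so_far = 15
Position 4 (value 5): max_ending_here = 20, max_so_far = 20
Position 5 (value -2): max_ending_here = 18, max_so_far = 20
Position 6 (value -14): max_ending_here = 4, max_so_far = 20
Position 7 (value 16): max_ending_here = 20, max_so_far = 20
Position 8 (value -16): max_ending_here = 4, max_so_far = 20
Position 9 (value 15): max_ending_here = 19, max_so_far = 20

Maximum subarray: [15, 5]
Maximum sum: 20

The maximum subarray is [15, 5] with sum 20. This subarray runs from index 3 to index 4.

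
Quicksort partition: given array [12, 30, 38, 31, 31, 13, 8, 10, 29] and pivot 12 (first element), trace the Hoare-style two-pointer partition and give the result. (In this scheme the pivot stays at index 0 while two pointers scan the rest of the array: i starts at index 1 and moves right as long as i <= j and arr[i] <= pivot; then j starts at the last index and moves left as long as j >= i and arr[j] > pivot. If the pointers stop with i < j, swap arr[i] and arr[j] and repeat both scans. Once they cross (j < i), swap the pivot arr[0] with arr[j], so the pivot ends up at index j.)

Hoare-style two-pointer partition with pivot = 12:

Initial array: [12, 30, 38, 31, 31, 13, 8, 10, 29]

Pointers start at i = 1, j = 8.
i stops at index 1 (arr[1]=30 > 12), j stops at index 7 (arr[7]=10 <= 12): swap arr[1] and arr[7], array becomes [12, 10, 38, 31, 31, 13, 8, 30, 29]
i stops at index 2 (arr[2]=38 > 12), j stops at index 6 (arr[6]=8 <= 12): swap arr[2] and arr[6], array becomes [12, 10, 8, 31, 31, 13, 38, 30, 29]
i ends at 3, j ends at 2: the pointers have crossed (j < i), so scanning stops.

Swap pivot arr[0] with arr[2] to place pivot at position 2: [8, 10, 12, 31, 31, 13, 38, 30, 29]
Pivot position: 2

After partitioning with pivot 12, the array becomes [8, 10, 12, 31, 31, 13, 38, 30, 29]. The pivot is placed at index 2. All elements to the left of the pivot are <= 12, and all elements to the right are > 12.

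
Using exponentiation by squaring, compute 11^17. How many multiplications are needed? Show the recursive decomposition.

Computing 11^17 by squaring (build up from 11^1; each line after the first costs one multiplication):

11^1 = 11
11^2 = (11^1)^2 = 11^2 = 121
11^4 = (11^2)^2 = 121^2 = 14641
11^8 = (11^4)^2 = 14641^2 = 214358881
11^16 = (11^8)^2 = 214358881^2 = 45949729863572161
11^17 = 11 * 11^16 = 11 * 45949729863572161 = 505447028499293771

Result: 505447028499293771
Multiplications needed: 5 (5 lines after 11^1)

11^17 = 505447028499293771. Using exponentiation by squaring, this requires 5 multiplications. The key idea: if the exponent is even, square the half-power; if odd, multiply by the base once.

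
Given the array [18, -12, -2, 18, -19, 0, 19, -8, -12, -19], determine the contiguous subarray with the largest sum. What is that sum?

Using Kadane's algorithm on [18, -12, -2, 18, -19, 0, 19, -8, -12, -19]:

Scanning through the array:
Position 1 (value -12): max_ending_here = 6, max_so_far = 18
Position 2 (value -2): max_ending_here = 4, max_so_far = 18
Position 3 (value 18): max_ending_here = 22, max_so_far = 22
Position 4 (value -19): max_ending_here = 3, max_so_far = 22
Position 5 (value 0): max_ending_here = 3, max_so_far = 22
Position 6 (value 19): max_ending_here = 22, max_so_far = 22
Position 7 (value -8): max_ending_here = 14, max_so_far = 22
Position 8 (value -12): max_ending_here = 2, max_so_far = 22
Position 9 (value -19): max_ending_here = -17, max_so_far = 22

Maximum subarray: [18, -12, -2, 18]
Maximum sum: 22

The maximum subarray is [18, -12, -2, 18] with sum 22. This subarray runs from index 0 to index 3.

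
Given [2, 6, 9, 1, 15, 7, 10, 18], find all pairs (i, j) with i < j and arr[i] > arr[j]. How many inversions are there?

Finding inversions in [2, 6, 9, 1, 15, 7, 10, 18]:

(0, 3): arr[0]=2 > arr[3]=1
(1, 3): arr[1]=6 > arr[3]=1
(2, 3): arr[2]=9 > arr[3]=1
(2, 5): arr[2]=9 > arr[5]=7
(4, 5): arr[4]=15 > arr[5]=7
(4, 6): arr[4]=15 > arr[6]=10

Total inversions: 6

The array has 6 inversion(s): (0,3), (1,3), (2,3), (2,5), (4,5), (4,6). Each pair (i,j) satisfies i < j and arr[i] > arr[j].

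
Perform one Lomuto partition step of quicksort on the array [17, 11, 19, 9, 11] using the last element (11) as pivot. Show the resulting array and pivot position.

Lomuto partition with pivot = 11:

Initial array: [17, 11, 19, 9, 11]

arr[0]=17 > 11: no swap
arr[1]=11 <= 11: swap with position 0, array becomes [11, 17, 19, 9, 11]
arr[2]=19 > 11: no swap
arr[3]=9 <= 11: swap with position 1, array becomes [11, 9, 19, 17, 11]

Place pivot at position 2: [11, 9, 11, 17, 19]
Pivot position: 2

After partitioning with pivot 11, the array becomes [11, 9, 11, 17, 19]. The pivot is placed at index 2. All elements to the left of the pivot are <= 11, and all elements to the right are > 11.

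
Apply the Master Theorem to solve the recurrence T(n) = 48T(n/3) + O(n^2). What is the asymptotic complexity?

Master Theorem for T(n) = 48T(n/3) + O(n^2):

a = 48, b = 3, c = 2
log_b(a) = log_3(48) = 3.5237

Case 1: c = 2 < log_3(48) = 3.5237
T(n) = O(n^(log_3 48))

For T(n) = 48T(n/3) + O(n^2): log_3(48) = 3.5237. This is Case 1 of the Master Theorem (c < log_b(a), work dominated by leaves), giving O(n^(log_3 48)).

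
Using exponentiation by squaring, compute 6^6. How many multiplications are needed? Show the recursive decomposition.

Computing 6^6 by squaring (build up from 6^1; each line after the first costs one multiplication):

6^1 = 6
6^2 = (6^1)^2 = 6^2 = 36
6^3 = 6 * 6^2 = 6 * 36 = 216
6^6 = (6^3)^2 = 216^2 = 46656

Result: 46656
Multiplications needed: 3 (3 lines after 6^1)

6^6 = 46656. Using exponentiation by squaring, this requires 3 multiplications. The key idea: if the exponent is even, square the half-power; if odd, multiply by the base once.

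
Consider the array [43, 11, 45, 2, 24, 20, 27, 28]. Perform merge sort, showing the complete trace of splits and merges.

Merge sort trace:

Split: [43, 11, 45, 2, 24, 20, 27, 28] -> [43, 11, 45, 2] and [24, 20, 27, 28]
  Split: [43, 11, 45, 2] -> [43, 11] and [45, 2]
    Split: [43, 11] -> [43] and [11]
    Merge: [43] + [11] -> [11, 43]
    Split: [45, 2] -> [45] and [2]
    Merge: [45] + [2] -> [2, 45]
  Merge: [11, 43] + [2, 45] -> [2, 11, 43, 45]
  Split: [24, 20, 27, 28] -> [24, 20] and [27, 28]
    Split: [24, 20] -> [24] and [20]
    Merge: [24] + [20] -> [20, 24]
    Split: [27, 28] -> [27] and [28]
    Merge: [27] + [28] -> [27, 28]
  Merge: [20, 24] + [27, 28] -> [20, 24, 27, 28]
Merge: [2, 11, 43, 45] + [20, 24, 27, 28] -> [2, 11, 20, 24, 27, 28, 43, 45]

Final sorted array: [2, 11, 20, 24, 27, 28, 43, 45]

The merge sort proceeds by recursively splitting the array and merging sorted halves.
After all merges, the sorted array is [2, 11, 20, 24, 27, 28, 43, 45].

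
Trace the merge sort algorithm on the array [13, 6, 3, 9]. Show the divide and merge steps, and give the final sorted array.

Merge sort trace:

Split: [13, 6, 3, 9] -> [13, 6] and [3, 9]
  Split: [13, 6] -> [13] and [6]
  Merge: [13] + [6] -> [6, 13]
  Split: [3, 9] -> [3] and [9]
  Merge: [3] + [9] -> [3, 9]
Merge: [6, 13] + [3, 9] -> [3, 6, 9, 13]

Final sorted array: [3, 6, 9, 13]

The merge sort proceeds by recursively splitting the array and merging sorted halves.
After all merges, the sorted array is [3, 6, 9, 13].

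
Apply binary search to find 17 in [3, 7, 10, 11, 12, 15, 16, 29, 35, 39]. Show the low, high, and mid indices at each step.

Binary search for 17 in [3, 7, 10, 11, 12, 15, 16, 29, 35, 39]:

lo=0, hi=9, mid=4, arr[mid]=12 -> 12 < 17, search right half
lo=5, hi=9, mid=7, arr[mid]=29 -> 29 > 17, search left half
lo=5, hi=6, mid=5, arr[mid]=15 -> 15 < 17, search right half
lo=6, hi=6, mid=6, arr[mid]=16 -> 16 < 17, search right half
lo=7 > hi=6, target 17 not found

Binary search determines that 17 is not in the array after 4 comparisons. The search space was exhausted without finding the target.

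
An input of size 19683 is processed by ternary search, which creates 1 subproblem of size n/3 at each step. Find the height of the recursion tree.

For divide and conquer with division factor 3:

Problem sizes at each level:
Level 0: 19683
Level 1: 6561
Level 2: 2187
Level 3: 729
Level 4: 243
Level 5: 81
Level 6: 27
Level 7: 9
Level 8: 3
Level 9: 1

The root is level 0 and the size-1 base case is level 9 (the tree spans levels 0 through 9, i.e. 10 levels counting the root), so the depth is the number of divisions: log_3(19683) = 9

The recursion tree depth is log_3(19683) = 9. At each level, the problem size is divided by 3, so it takes 9 divisions to reduce to a base case of size 1. The algorithm makes 1 recursive call at each level.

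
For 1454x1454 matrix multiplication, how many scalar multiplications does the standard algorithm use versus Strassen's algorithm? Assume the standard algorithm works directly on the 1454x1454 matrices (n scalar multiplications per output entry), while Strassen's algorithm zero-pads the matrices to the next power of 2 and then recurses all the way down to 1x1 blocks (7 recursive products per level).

Matrix multiplication for 1454x1454 matrices:

Strassen's algorithm requires power-of-2 dimensions. Pad 1454x1454 to 2048x2048 (next power of 2).

Standard algorithm: 1454^3 = 3073924664 multiplications
Strassen's algorithm: 7^(log2(2048)) = 7^11 = 1977326743 multiplications
Savings: 3073924664 - 1977326743 = 1096597921 multiplications

Standard: 3073924664 multiplications (1454^3). Strassen: 1977326743 multiplications (7^11, after padding to 2048x2048). Strassen reduces 8 recursive multiplications to 7 at each level.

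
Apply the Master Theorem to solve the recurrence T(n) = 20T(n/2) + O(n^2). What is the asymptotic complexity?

Master Theorem for T(n) = 20T(n/2) + O(n^2):

a = 20, b = 2, c = 2
log_b(a) = log_2(20) = 4.3219

Case 1: c = 2 < log_2(20) = 4.3219
T(n) = O(n^(log_2 20))

For T(n) = 20T(n/2) + O(n^2): log_2(20) = 4.3219. This is Case 1 of the Master Theorem (c < log_b(a), work dominated by leaves), giving O(n^(log_2 20)).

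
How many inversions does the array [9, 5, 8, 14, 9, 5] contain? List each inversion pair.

Finding inversions in [9, 5, 8, 14, 9, 5]:

(0, 1): arr[0]=9 > arr[1]=5
(0, 2): arr[0]=9 > arr[2]=8
(0, 5): arr[0]=9 > arr[5]=5
(2, 5): arr[2]=8 > arr[5]=5
(3, 4): arr[3]=14 > arr[4]=9
(3, 5): arr[3]=14 > arr[5]=5
(4, 5): arr[4]=9 > arr[5]=5

Total inversions: 7

The array has 7 inversion(s): (0,1), (0,2), (0,5), (2,5), (3,4), (3,5), (4,5). Each pair (i,j) satisfies i < j and arr[i] > arr[j].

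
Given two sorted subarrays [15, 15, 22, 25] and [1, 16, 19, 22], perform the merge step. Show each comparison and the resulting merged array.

Merging process:

Compare 15 vs 1: take 1 from right. Merged: [1]
Compare 15 vs 16: take 15 from left. Merged: [1, 15]
Compare 15 vs 16: take 15 from left. Merged: [1, 15, 15]
Compare 22 vs 16: take 16 from right. Merged: [1, 15, 15, 16]
Compare 22 vs 19: take 19 from right. Merged: [1, 15, 15, 16, 19]
Compare 22 vs 22: take 22 from left. Merged: [1, 15, 15, 16, 19, 22]
Compare 25 vs 22: take 22 from right. Merged: [1, 15, 15, 16, 19, 22, 22]
Append remaining from left: [25]. Merged: [1, 15, 15, 16, 19, 22, 22, 25]

Final merged array: [1, 15, 15, 16, 19, 22, 22, 25]
Total comparisons: 7

The merged array is [1, 15, 15, 16, 19, 22, 22, 25], requiring 7 comparisons. The merge step runs in O(n) time where n is the total number of elements.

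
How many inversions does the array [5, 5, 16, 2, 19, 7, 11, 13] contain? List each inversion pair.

Finding inversions in [5, 5, 16, 2, 19, 7, 11, 13]:

(0, 3): arr[0]=5 > arr[3]=2
(1, 3): arr[1]=5 > arr[3]=2
(2, 3): arr[2]=16 > arr[3]=2
(2, 5): arr[2]=16 > arr[5]=7
(2, 6): arr[2]=16 > arr[6]=11
(2, 7): arr[2]=16 > arr[7]=13
(4, 5): arr[4]=19 > arr[5]=7
(4, 6): arr[4]=19 > arr[6]=11
(4, 7): arr[4]=19 > arr[7]=13

Total inversions: 9

The array has 9 inversion(s): (0,3), (1,3), (2,3), (2,5), (2,6), (2,7), (4,5), (4,6), (4,7). Each pair (i,j) satisfies i < j and arr[i] > arr[j].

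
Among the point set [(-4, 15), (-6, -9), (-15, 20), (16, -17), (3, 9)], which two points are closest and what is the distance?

Computing all pairwise distances among 5 points:

d((-4, 15), (-6, -9)) = 24.0832
d((-4, 15), (-15, 20)) = 12.083
d((-4, 15), (16, -17)) = 37.7359
d((-4, 15), (3, 9)) = 9.2195 <-- minimum
d((-6, -9), (-15, 20)) = 30.3645
d((-6, -9), (16, -17)) = 23.4094
d((-6, -9), (3, 9)) = 20.1246
d((-15, 20), (16, -17)) = 48.2701
d((-15, 20), (3, 9)) = 21.095
d((16, -17), (3, 9)) = 29.0689

Closest pair: (-4, 15) and (3, 9) with distance 9.2195

The closest pair is (-4, 15) and (3, 9) with Euclidean distance 9.2195. For 5 points, brute-force pairwise comparison is shown above. For large n, the divide-and-conquer algorithm (sort by x, recurse on halves, check the dividing strip) achieves O(n log n).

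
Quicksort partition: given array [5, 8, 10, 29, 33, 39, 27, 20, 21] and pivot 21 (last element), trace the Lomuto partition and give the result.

Lomuto partition with pivot = 21:

Initial array: [5, 8, 10, 29, 33, 39, 27, 20, 21]

arr[0]=5 <= 21: swap with position 0, array becomes [5, 8, 10, 29, 33, 39, 27, 20, 21]
arr[1]=8 <= 21: swap with position 1, array becomes [5, 8, 10, 29, 33, 39, 27, 20, 21]
arr[2]=10 <= 21: swap with position 2, array becomes [5, 8, 10, 29, 33, 39, 27, 20, 21]
arr[3]=29 > 21: no swap
arr[4]=33 > 21: no swap
arr[5]=39 > 21: no swap
arr[6]=27 > 21: no swap
arr[7]=20 <= 21: swap with position 3, array becomes [5, 8, 10, 20, 33, 39, 27, 29, 21]

Place pivot at position 4: [5, 8, 10, 20, 21, 39, 27, 29, 33]
Pivot position: 4

After partitioning with pivot 21, the array becomes [5, 8, 10, 20, 21, 39, 27, 29, 33]. The pivot is placed at index 4. All elements to the left of the pivot are <= 21, and all elements to the right are > 21.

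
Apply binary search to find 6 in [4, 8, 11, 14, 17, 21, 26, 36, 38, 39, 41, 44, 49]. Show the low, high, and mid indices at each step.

Binary search for 6 in [4, 8, 11, 14, 17, 21, 26, 36, 38, 39, 41, 44, 49]:

lo=0, hi=12, mid=6, arr[mid]=26 -> 26 > 6, search left half
lo=0, hi=5, mid=2, arr[mid]=11 -> 11 > 6, search left half
lo=0, hi=1, mid=0, arr[mid]=4 -> 4 < 6, search right half
lo=1, hi=1, mid=1, arr[mid]=8 -> 8 > 6, search left half
lo=1 > hi=0, target 6 not found

Binary search determines that 6 is not in the array after 4 comparisons. The search space was exhausted without finding the target.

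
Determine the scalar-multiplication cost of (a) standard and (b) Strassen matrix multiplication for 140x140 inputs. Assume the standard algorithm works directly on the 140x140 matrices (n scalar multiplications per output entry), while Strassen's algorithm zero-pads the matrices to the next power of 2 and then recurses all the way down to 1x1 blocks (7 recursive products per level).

Matrix multiplication for 140x140 matrices:

Strassen's algorithm requires power-of-2 dimensions. Pad 140x140 to 256x256 (next power of 2).

Standard algorithm: 140^3 = 2744000 multiplications
Strassen's algorithm: 7^(log2(256)) = 7^8 = 5764801 multiplications
Difference: 2744000 - 5764801 = -3020801 (Strassen uses MORE here due to padding overhead — for small or just-over-power-of-2 n, padding can outweigh the per-level savings)

Standard: 2744000 multiplications (140^3). Strassen: 5764801 multiplications (7^8, after padding to 256x256). Strassen reduces 8 recursive multiplications to 7 at each level.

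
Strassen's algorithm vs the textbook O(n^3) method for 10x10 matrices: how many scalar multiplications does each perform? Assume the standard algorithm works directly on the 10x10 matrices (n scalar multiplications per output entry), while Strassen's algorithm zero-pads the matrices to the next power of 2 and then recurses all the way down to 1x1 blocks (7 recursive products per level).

Matrix multiplication for 10x10 matrices:

Strassen's algorithm requires power-of-2 dimensions. Pad 10x10 to 16x16 (next power of 2).

Standard algorithm: 10^3 = 1000 multiplications
Strassen's algorithm: 7^(log2(16)) = 7^4 = 2401 multiplications
Difference: 1000 - 2401 = -1401 (Strassen uses MORE here due to padding overhead — for small or just-over-power-of-2 n, padding can outweigh the per-level savings)

Standard: 1000 multiplications (10^3). Strassen: 2401 multiplications (7^4, after padding to 16x16). Strassen reduces 8 recursive multiplications to 7 at each level.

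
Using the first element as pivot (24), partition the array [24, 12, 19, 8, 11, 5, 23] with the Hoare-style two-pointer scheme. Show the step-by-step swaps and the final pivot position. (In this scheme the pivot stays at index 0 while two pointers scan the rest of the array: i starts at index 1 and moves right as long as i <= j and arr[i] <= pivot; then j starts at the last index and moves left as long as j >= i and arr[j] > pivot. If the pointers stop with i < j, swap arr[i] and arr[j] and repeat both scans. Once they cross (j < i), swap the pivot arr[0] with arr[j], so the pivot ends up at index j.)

Hoare-style two-pointer partition with pivot = 24:

Initial array: [24, 12, 19, 8, 11, 5, 23]

Pointers start at i = 1, j = 6.
i ends at 7, j ends at 6: the pointers have crossed (j < i), so scanning stops.

Swap pivot arr[0] with arr[6] to place pivot at position 6: [23, 12, 19, 8, 11, 5, 24]
Pivot position: 6

After partitioning with pivot 24, the array becomes [23, 12, 19, 8, 11, 5, 24]. The pivot is placed at index 6. All elements to the left of the pivot are <= 24, and all elements to the right are > 24.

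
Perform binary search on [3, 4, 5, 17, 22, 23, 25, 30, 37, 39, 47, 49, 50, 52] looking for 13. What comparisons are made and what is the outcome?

Binary search for 13 in [3, 4, 5, 17, 22, 23, 25, 30, 37, 39, 47, 49, 50, 52]:

lo=0, hi=13, mid=6, arr[mid]=25 -> 25 > 13, search left half
lo=0, hi=5, mid=2, arr[mid]=5 -> 5 < 13, search right half
lo=3, hi=5, mid=4, arr[mid]=22 -> 22 > 13, search left half
lo=3, hi=3, mid=3, arr[mid]=17 -> 17 > 13, search left half
lo=3 > hi=2, target 13 not found

Binary search determines that 13 is not in the array after 4 comparisons. The search space was exhausted without finding the target.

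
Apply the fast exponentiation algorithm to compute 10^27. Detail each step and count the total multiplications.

Computing 10^27 by squaring (build up from 10^1; each line after the first costs one multiplication):

10^1 = 10
10^2 = (10^1)^2 = 10^2 = 100
10^3 = 10 * 10^2 = 10 * 100 = 1000
10^6 = (10^3)^2 = 1000^2 = 1000000
10^12 = (10^6)^2 = 1000000^2 = 1000000000000
10^13 = 10 * 10^12 = 10 * 1000000000000 = 10000000000000
10^26 = (10^13)^2 = 10000000000000^2 = 100000000000000000000000000
10^27 = 10 * 10^26 = 10 * 100000000000000000000000000 = 1000000000000000000000000000

Result: 1000000000000000000000000000
Multiplications needed: 7 (7 lines after 10^1)

10^27 = 1000000000000000000000000000. Using exponentiation by squaring, this requires 7 multiplications. The key idea: if the exponent is even, square the half-power; if odd, multiply by the base once.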